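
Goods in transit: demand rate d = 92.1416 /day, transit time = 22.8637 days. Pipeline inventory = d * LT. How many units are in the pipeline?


Pipeline = 92.1416 * 22.8637 = 2106.6979

2106.6979 units


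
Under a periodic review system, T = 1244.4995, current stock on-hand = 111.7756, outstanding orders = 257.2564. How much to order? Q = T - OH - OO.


Inventory position = OH + OO = 111.7756 + 257.2564 = 369.0320
Q = 1244.4995 - 369.0320 = 875.4675

875.4675 units


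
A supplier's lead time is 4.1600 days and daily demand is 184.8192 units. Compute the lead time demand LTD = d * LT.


LTD = 184.8192 * 4.1600 = 768.8479

768.8479 units


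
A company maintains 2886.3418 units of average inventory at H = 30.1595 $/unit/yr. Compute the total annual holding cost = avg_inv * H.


Cost = 2886.3418 * 30.1595 = 87050.6255

87050.6255 $/yr


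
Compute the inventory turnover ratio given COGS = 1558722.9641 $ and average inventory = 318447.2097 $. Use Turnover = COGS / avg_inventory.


Turnover = 1558722.9641 / 318447.2097 = 4.8948

4.8948


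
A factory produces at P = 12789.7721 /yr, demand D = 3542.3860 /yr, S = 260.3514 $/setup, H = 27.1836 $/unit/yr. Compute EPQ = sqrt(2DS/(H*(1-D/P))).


1 - D/P = 1 - 0.2770 = 0.7230
H*(1-D/P) = 19.6546
2DS = 1844530.3089
EPQ = sqrt(93847.4853) = 306.3454

306.3454 units


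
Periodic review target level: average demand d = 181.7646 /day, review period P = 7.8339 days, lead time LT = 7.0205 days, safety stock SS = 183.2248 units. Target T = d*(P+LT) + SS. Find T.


P + LT = 14.8544
d*(P+LT) = 181.7646 * 14.8544 = 2700.0041
T = 2700.0041 + 183.2248 = 2883.2289

2883.2289 units


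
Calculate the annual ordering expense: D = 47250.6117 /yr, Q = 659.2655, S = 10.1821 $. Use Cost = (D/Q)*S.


Number of orders = D/Q = 71.6716
Cost = 71.6716 * 10.1821 = 729.7674

729.7674 $/yr


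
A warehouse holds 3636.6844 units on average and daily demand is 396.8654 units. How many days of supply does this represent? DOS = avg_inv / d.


DOS = 3636.6844 / 396.8654 = 9.1635

9.1635 days


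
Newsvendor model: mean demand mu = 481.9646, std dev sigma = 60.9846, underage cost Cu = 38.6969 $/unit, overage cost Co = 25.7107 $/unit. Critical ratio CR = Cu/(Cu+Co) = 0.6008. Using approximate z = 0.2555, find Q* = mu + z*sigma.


CR = Cu/(Cu+Co) = 38.6969/(38.6969+25.7107) = 0.6008
z = 0.2555
Q* = 481.9646 + 0.2555 * 60.9846 = 497.5462

497.5462 units


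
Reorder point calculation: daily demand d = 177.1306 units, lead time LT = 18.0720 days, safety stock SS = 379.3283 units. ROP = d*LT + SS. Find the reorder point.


d*LT = 177.1306 * 18.0720 = 3201.1042
ROP = 3201.1042 + 379.3283 = 3580.4325

3580.4325 units


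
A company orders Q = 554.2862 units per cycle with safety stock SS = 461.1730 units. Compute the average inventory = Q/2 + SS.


Q/2 = 277.1431
Avg = 277.1431 + 461.1730 = 738.3161

738.3161 units


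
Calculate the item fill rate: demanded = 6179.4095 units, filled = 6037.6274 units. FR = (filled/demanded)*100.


FR = 6037.6274 / 6179.4095 * 100 = 97.7056

97.7056%


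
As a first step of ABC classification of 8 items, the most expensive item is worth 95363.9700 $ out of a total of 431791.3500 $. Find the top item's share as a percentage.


Top item = 95363.9700
Total = 431791.3500
Percentage = 95363.9700 / 431791.3500 * 100 = 22.0857

22.0857%


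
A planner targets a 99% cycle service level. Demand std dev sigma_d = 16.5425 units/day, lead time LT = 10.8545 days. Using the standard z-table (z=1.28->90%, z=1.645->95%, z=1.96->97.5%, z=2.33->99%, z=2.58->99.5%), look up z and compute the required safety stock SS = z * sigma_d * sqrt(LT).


From the table, SL = 99% corresponds to z = 2.33
sqrt(LT) = sqrt(10.8545) = 3.2946
SS = 2.33 * 16.5425 * 3.2946 = 126.9878

126.9878 units


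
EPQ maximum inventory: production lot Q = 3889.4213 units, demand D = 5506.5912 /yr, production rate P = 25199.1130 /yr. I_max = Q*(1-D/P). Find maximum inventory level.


D/P = 0.2185
1 - D/P = 0.7815
I_max = 3889.4213 * 0.7815 = 3039.4925

3039.4925 units


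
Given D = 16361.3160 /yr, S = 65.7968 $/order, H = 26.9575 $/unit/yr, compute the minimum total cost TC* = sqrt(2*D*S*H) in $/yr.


2*D*S*H = 58040696.3857
TC* = sqrt(58040696.3857) = 7618.4445

7618.4445 $/yr


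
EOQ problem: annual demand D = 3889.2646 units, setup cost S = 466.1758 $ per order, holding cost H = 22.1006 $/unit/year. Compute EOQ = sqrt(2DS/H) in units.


2*D*S = 2 * 3889.2646 * 466.1758 = 3626162.0726
2*D*S/H = 164075.2773
EOQ = sqrt(164075.2773) = 405.0621

405.0621 units


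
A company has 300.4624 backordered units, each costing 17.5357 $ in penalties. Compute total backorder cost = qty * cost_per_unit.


Total = 300.4624 * 17.5357 = 5268.8185

5268.8185 $


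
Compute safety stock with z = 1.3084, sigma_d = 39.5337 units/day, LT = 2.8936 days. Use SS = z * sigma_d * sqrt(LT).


sqrt(LT) = sqrt(2.8936) = 1.7011
SS = 1.3084 * 39.5337 * 1.7011 = 87.9888

87.9888 units


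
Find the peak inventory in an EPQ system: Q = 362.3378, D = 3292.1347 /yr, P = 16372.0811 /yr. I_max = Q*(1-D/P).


D/P = 0.2011
1 - D/P = 0.7989
I_max = 362.3378 * 0.7989 = 289.4781

289.4781 units


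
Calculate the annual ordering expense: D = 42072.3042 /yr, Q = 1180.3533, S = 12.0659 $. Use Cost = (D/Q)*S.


Number of orders = D/Q = 35.6438
Cost = 35.6438 * 12.0659 = 430.0748

430.0748 $/yr


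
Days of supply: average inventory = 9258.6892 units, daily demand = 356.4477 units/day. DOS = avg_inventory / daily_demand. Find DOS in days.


DOS = 9258.6892 / 356.4477 = 25.9749

25.9749 days


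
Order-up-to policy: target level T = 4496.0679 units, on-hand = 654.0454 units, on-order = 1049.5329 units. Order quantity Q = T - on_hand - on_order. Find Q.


Inventory position = OH + OO = 654.0454 + 1049.5329 = 1703.5783
Q = 4496.0679 - 1703.5783 = 2792.4896

2792.4896 units


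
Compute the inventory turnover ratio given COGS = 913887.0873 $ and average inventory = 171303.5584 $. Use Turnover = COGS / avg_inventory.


Turnover = 913887.0873 / 171303.5584 = 5.3349

5.3349


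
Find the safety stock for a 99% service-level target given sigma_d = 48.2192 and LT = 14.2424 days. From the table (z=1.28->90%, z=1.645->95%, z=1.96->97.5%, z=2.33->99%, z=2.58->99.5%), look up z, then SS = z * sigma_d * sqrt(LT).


From the table, SL = 99% corresponds to z = 2.33
sqrt(LT) = sqrt(14.2424) = 3.7739
SS = 2.33 * 48.2192 * 3.7739 = 424.0016

424.0016 units


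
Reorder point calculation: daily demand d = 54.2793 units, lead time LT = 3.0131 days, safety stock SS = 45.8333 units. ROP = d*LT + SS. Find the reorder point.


d*LT = 54.2793 * 3.0131 = 163.5490
ROP = 163.5490 + 45.8333 = 209.3823

209.3823 units


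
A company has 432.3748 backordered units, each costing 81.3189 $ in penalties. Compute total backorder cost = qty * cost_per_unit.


Total = 432.3748 * 81.3189 = 35160.2431

35160.2431 $


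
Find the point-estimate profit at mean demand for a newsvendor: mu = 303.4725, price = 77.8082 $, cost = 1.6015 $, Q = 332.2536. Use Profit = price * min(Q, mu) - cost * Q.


Sales at mu = min(332.2536, 303.4725) = 303.4725
Revenue = 77.8082 * 303.4725 = 23612.6490
Total cost = 1.6015 * 332.2536 = 532.1041
Profit = 23612.6490 - 532.1041 = 23080.5448

23080.5448 $


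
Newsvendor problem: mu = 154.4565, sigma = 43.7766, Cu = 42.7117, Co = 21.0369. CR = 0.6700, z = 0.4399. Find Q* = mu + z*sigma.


CR = Cu/(Cu+Co) = 42.7117/(42.7117+21.0369) = 0.6700
z = 0.4399
Q* = 154.4565 + 0.4399 * 43.7766 = 173.7138

173.7138 units


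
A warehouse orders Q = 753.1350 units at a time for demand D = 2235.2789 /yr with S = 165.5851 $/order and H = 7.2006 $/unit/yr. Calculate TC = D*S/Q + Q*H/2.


Ordering cost = D*S/Q = 491.4509
Holding cost = Q*H/2 = 2711.5119
TC = 491.4509 + 2711.5119 = 3202.9628

3202.9628 $/yr


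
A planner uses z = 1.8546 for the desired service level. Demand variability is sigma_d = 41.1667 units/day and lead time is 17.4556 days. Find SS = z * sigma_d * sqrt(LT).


sqrt(LT) = sqrt(17.4556) = 4.1780
SS = 1.8546 * 41.1667 * 4.1780 = 318.9802

318.9802 units


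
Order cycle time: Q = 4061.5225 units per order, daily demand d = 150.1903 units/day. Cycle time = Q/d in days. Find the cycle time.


Cycle = 4061.5225 / 150.1903 = 27.0425

27.0425 days


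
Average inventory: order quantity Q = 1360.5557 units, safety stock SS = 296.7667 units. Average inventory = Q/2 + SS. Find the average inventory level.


Q/2 = 680.2778
Avg = 680.2778 + 296.7667 = 977.0445

977.0445 units


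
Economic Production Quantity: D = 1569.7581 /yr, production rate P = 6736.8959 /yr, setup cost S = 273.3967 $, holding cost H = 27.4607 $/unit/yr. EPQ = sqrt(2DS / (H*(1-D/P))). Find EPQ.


1 - D/P = 1 - 0.2330 = 0.7670
H*(1-D/P) = 21.0621
2DS = 858333.3687
EPQ = sqrt(40752.4934) = 201.8725

201.8725 units


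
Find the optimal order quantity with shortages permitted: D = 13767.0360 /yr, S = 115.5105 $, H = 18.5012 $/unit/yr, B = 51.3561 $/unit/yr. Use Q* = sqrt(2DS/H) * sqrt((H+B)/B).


sqrt(2DS/H) = 414.6159
sqrt((H+B)/B) = 1.1663
Q* = 414.6159 * 1.1663 = 483.5661

483.5661 units


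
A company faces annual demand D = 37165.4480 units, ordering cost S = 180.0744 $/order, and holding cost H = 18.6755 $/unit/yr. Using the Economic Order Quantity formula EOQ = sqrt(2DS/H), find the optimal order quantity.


2*D*S = 2 * 37165.4480 * 180.0744 = 13385091.4987
2*D*S/H = 716719.3113
EOQ = sqrt(716719.3113) = 846.5928

846.5928 units


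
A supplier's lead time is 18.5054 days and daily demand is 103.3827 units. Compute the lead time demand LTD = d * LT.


LTD = 103.3827 * 18.5054 = 1913.1382

1913.1382 units


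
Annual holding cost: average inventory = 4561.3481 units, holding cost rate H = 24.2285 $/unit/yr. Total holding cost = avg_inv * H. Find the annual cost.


Cost = 4561.3481 * 24.2285 = 110514.6224

110514.6224 $/yr


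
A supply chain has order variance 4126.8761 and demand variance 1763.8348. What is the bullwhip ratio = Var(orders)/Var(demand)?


BW = 4126.8761 / 1763.8348 = 2.3397

2.3397


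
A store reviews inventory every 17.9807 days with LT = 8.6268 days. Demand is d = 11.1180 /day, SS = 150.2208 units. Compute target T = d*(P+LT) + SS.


P + LT = 26.6075
d*(P+LT) = 11.1180 * 26.6075 = 295.8222
T = 295.8222 + 150.2208 = 446.0430

446.0430 units


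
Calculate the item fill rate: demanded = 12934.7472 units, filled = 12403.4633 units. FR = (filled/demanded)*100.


FR = 12403.4633 / 12934.7472 * 100 = 95.8926

95.8926%


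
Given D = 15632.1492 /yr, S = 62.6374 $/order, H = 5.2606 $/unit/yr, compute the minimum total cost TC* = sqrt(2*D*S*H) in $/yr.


2*D*S*H = 10301908.5464
TC* = sqrt(10301908.5464) = 3209.6586

3209.6586 $/yr


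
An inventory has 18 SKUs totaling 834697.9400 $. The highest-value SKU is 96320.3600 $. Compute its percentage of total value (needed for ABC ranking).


Top item = 96320.3600
Total = 834697.9400
Percentage = 96320.3600 / 834697.9400 * 100 = 11.5395

11.5395%


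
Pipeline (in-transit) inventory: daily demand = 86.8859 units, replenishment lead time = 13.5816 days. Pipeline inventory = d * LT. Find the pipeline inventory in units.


Pipeline = 86.8859 * 13.5816 = 1180.0495

1180.0495 units


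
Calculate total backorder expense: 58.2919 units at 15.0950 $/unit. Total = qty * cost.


Total = 58.2919 * 15.0950 = 879.9162

879.9162 $


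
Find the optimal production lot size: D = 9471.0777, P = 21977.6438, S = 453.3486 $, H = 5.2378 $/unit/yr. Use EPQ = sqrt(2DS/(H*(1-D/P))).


1 - D/P = 1 - 0.4309 = 0.5691
H*(1-D/P) = 2.9806
2DS = 8587399.6316
EPQ = sqrt(2881083.2684) = 1697.3754

1697.3754 units


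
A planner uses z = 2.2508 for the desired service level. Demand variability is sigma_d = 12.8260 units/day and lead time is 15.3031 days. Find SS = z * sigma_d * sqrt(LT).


sqrt(LT) = sqrt(15.3031) = 3.9119
SS = 2.2508 * 12.8260 * 3.9119 = 112.9322

112.9322 units


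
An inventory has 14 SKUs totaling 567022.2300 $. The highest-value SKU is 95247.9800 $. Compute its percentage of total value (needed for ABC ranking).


Top item = 95247.9800
Total = 567022.2300
Percentage = 95247.9800 / 567022.2300 * 100 = 16.7979

16.7979%


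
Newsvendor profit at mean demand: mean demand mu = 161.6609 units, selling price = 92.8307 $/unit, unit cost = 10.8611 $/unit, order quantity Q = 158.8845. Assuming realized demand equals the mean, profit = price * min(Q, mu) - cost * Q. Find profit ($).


Sales at mu = min(158.8845, 161.6609) = 158.8845
Revenue = 92.8307 * 158.8845 = 14749.3594
Total cost = 10.8611 * 158.8845 = 1725.6604
Profit = 14749.3594 - 1725.6604 = 13023.6989

13023.6989 $


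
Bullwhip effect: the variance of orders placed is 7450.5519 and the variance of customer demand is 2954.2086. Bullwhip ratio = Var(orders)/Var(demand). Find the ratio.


BW = 7450.5519 / 2954.2086 = 2.5220

2.5220


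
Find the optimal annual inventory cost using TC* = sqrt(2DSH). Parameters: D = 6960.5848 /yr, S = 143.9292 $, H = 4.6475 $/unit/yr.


2*D*S*H = 9312022.8797
TC* = sqrt(9312022.8797) = 3051.5607

3051.5607 $/yr


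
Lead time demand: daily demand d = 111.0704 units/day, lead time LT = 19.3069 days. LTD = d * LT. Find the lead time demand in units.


LTD = 111.0704 * 19.3069 = 2144.4251

2144.4251 units


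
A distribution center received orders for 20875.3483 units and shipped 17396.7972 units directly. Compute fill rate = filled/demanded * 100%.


FR = 17396.7972 / 20875.3483 * 100 = 83.3366

83.3366%


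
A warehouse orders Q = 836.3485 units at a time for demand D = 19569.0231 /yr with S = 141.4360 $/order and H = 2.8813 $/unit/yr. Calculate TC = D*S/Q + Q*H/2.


Ordering cost = D*S/Q = 3309.3434
Holding cost = Q*H/2 = 1204.8855
TC = 3309.3434 + 1204.8855 = 4514.2288

4514.2288 $/yr


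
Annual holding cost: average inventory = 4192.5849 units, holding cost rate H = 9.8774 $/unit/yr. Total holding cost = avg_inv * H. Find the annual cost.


Cost = 4192.5849 * 9.8774 = 41411.8381

41411.8381 $/yr


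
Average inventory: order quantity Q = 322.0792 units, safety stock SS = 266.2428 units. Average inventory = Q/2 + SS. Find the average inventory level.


Q/2 = 161.0396
Avg = 161.0396 + 266.2428 = 427.2824

427.2824 units


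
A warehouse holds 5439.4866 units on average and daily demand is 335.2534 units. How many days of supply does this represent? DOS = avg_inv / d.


DOS = 5439.4866 / 335.2534 = 16.2250

16.2250 days


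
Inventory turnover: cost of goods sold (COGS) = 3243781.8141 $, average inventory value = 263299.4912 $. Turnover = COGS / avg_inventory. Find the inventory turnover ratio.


Turnover = 3243781.8141 / 263299.4912 = 12.3197

12.3197


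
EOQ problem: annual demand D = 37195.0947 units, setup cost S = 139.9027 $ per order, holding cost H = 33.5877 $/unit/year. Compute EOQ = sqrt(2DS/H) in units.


2*D*S = 2 * 37195.0947 * 139.9027 = 10407388.3506
2*D*S/H = 309857.1308
EOQ = sqrt(309857.1308) = 556.6481

556.6481 units


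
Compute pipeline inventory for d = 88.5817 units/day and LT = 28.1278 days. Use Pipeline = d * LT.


Pipeline = 88.5817 * 28.1278 = 2491.6083

2491.6083 units


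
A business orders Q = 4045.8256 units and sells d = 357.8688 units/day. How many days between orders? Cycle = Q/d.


Cycle = 4045.8256 / 357.8688 = 11.3053

11.3053 days


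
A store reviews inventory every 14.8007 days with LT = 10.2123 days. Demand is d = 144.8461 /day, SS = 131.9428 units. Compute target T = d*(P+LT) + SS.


P + LT = 25.0130
d*(P+LT) = 144.8461 * 25.0130 = 3623.0355
T = 3623.0355 + 131.9428 = 3754.9783

3754.9783 units


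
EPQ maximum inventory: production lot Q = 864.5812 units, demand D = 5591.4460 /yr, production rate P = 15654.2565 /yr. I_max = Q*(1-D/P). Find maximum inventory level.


D/P = 0.3572
1 - D/P = 0.6428
I_max = 864.5812 * 0.6428 = 555.7668

555.7668 units


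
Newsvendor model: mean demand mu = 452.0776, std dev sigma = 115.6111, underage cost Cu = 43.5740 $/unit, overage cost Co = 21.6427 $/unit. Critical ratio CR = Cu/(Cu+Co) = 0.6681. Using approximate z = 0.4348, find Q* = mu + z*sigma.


CR = Cu/(Cu+Co) = 43.5740/(43.5740+21.6427) = 0.6681
z = 0.4348
Q* = 452.0776 + 0.4348 * 115.6111 = 502.3453

502.3453 units


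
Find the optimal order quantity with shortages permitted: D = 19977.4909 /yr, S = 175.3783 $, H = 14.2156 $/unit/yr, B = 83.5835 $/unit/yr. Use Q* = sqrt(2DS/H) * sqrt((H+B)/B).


sqrt(2DS/H) = 702.0868
sqrt((H+B)/B) = 1.0817
Q* = 702.0868 * 1.0817 = 759.4478

759.4478 units


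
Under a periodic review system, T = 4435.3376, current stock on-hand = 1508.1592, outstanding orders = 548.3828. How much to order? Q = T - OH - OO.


Inventory position = OH + OO = 1508.1592 + 548.3828 = 2056.5420
Q = 4435.3376 - 2056.5420 = 2378.7956

2378.7956 units


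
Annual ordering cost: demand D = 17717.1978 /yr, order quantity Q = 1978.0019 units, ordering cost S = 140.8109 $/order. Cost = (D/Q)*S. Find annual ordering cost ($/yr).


Number of orders = D/Q = 8.9571
Cost = 8.9571 * 140.8109 = 1261.2599

1261.2599 $/yr


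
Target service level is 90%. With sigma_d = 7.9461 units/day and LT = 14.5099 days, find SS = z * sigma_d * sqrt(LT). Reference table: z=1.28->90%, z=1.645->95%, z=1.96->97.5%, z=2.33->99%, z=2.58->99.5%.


From the table, SL = 90% corresponds to z = 1.28
sqrt(LT) = sqrt(14.5099) = 3.8092
SS = 1.28 * 7.9461 * 3.8092 = 38.7433

38.7433 units


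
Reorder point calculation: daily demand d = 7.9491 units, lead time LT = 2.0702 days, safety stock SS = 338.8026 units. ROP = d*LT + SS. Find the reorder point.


d*LT = 7.9491 * 2.0702 = 16.4562
ROP = 16.4562 + 338.8026 = 355.2588

355.2588 units


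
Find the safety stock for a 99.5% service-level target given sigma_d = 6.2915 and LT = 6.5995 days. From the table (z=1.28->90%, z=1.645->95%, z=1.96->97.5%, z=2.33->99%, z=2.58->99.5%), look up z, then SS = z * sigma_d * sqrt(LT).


From the table, SL = 99.5% corresponds to z = 2.58
sqrt(LT) = sqrt(6.5995) = 2.5689
SS = 2.58 * 6.2915 * 2.5689 = 41.6994

41.6994 units


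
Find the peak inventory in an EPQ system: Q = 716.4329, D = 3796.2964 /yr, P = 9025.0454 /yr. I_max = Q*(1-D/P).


D/P = 0.4206
1 - D/P = 0.5794
I_max = 716.4329 * 0.5794 = 415.0725

415.0725 units


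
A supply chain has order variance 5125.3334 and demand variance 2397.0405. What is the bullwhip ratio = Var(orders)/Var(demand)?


BW = 5125.3334 / 2397.0405 = 2.1382

2.1382


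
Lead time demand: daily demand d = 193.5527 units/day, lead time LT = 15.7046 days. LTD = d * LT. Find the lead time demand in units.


LTD = 193.5527 * 15.7046 = 3039.6677

3039.6677 units


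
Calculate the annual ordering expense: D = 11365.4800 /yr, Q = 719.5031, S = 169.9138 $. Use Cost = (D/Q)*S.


Number of orders = D/Q = 15.7963
Cost = 15.7963 * 169.9138 = 2684.0077

2684.0077 $/yr


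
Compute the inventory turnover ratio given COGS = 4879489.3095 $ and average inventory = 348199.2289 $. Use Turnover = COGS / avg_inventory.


Turnover = 4879489.3095 / 348199.2289 = 14.0135

14.0135


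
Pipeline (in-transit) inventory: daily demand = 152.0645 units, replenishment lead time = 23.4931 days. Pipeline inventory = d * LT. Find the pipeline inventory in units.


Pipeline = 152.0645 * 23.4931 = 3572.4665

3572.4665 units


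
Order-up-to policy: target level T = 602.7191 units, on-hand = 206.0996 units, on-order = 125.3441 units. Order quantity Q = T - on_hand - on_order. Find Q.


Inventory position = OH + OO = 206.0996 + 125.3441 = 331.4437
Q = 602.7191 - 331.4437 = 271.2754

271.2754 units


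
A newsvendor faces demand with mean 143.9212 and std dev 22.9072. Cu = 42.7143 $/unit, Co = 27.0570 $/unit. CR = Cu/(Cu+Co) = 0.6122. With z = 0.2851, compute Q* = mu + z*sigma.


CR = Cu/(Cu+Co) = 42.7143/(42.7143+27.0570) = 0.6122
z = 0.2851
Q* = 143.9212 + 0.2851 * 22.9072 = 150.4520

150.4520 units


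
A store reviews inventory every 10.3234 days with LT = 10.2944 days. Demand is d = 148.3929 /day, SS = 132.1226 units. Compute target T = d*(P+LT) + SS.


P + LT = 20.6178
d*(P+LT) = 148.3929 * 20.6178 = 3059.5351
T = 3059.5351 + 132.1226 = 3191.6577

3191.6577 units


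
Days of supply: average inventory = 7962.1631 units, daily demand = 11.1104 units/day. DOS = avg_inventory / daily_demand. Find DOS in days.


DOS = 7962.1631 / 11.1104 = 716.6405

716.6405 days


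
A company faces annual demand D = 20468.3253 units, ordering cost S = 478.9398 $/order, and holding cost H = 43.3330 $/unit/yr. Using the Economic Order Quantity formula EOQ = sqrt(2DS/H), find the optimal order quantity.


2*D*S = 2 * 20468.3253 * 478.9398 = 19606191.2510
2*D*S/H = 452454.0477
EOQ = sqrt(452454.0477) = 672.6470

672.6470 units


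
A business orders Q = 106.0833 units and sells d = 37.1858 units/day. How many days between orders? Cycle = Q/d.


Cycle = 106.0833 / 37.1858 = 2.8528

2.8528 days


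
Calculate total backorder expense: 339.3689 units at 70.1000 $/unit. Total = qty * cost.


Total = 339.3689 * 70.1000 = 23789.7599

23789.7599 $


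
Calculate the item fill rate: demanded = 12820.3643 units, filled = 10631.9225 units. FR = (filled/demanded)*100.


FR = 10631.9225 / 12820.3643 * 100 = 82.9300

82.9300%


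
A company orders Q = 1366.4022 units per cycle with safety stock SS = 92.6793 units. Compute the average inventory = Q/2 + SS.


Q/2 = 683.2011
Avg = 683.2011 + 92.6793 = 775.8804

775.8804 units


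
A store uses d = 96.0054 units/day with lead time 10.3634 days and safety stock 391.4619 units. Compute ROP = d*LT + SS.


d*LT = 96.0054 * 10.3634 = 994.9424
ROP = 994.9424 + 391.4619 = 1386.4043

1386.4043 units


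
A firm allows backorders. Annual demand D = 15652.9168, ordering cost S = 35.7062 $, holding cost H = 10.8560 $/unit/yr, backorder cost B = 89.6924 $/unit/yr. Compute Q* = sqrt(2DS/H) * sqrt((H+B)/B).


sqrt(2DS/H) = 320.8851
sqrt((H+B)/B) = 1.0588
Q* = 320.8851 * 1.0588 = 339.7499

339.7499 units


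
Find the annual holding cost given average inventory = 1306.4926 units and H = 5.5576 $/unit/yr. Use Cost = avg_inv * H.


Cost = 1306.4926 * 5.5576 = 7260.9633

7260.9633 $/yr


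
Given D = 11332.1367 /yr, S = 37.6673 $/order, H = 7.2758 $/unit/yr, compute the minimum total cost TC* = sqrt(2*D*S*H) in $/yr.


2*D*S*H = 6211364.9057
TC* = sqrt(6211364.9057) = 2492.2610

2492.2610 $/yr


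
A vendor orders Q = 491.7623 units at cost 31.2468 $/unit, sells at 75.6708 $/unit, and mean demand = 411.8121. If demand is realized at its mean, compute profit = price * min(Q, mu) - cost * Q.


Sales at mu = min(491.7623, 411.8121) = 411.8121
Revenue = 75.6708 * 411.8121 = 31162.1511
Total cost = 31.2468 * 491.7623 = 15365.9982
Profit = 31162.1511 - 15365.9982 = 15796.1528

15796.1528 $


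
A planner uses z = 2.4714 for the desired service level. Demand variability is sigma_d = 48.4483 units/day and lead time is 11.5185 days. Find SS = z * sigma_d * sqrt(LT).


sqrt(LT) = sqrt(11.5185) = 3.3939
SS = 2.4714 * 48.4483 * 3.3939 = 406.3680

406.3680 units


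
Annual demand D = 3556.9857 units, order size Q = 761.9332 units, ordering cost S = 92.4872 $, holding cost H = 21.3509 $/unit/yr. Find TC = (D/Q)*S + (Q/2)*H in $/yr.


Ordering cost = D*S/Q = 431.7644
Holding cost = Q*H/2 = 8133.9798
TC = 431.7644 + 8133.9798 = 8565.7442

8565.7442 $/yr


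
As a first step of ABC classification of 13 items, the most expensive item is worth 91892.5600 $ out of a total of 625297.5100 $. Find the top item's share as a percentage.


Top item = 91892.5600
Total = 625297.5100
Percentage = 91892.5600 / 625297.5100 * 100 = 14.6958

14.6958%


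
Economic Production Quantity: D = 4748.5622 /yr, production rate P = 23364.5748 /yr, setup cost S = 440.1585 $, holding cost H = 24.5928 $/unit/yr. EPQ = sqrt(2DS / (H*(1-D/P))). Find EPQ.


1 - D/P = 1 - 0.2032 = 0.7968
H*(1-D/P) = 19.5946
2DS = 4180240.0302
EPQ = sqrt(213336.1531) = 461.8833

461.8833 units


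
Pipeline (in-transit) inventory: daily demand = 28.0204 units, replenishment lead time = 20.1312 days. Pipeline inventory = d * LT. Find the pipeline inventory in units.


Pipeline = 28.0204 * 20.1312 = 564.0843

564.0843 units


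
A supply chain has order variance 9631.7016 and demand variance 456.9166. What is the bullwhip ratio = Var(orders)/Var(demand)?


BW = 9631.7016 / 456.9166 = 21.0798

21.0798


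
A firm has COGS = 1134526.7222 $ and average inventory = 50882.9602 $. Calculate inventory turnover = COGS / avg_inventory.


Turnover = 1134526.7222 / 50882.9602 = 22.2968

22.2968


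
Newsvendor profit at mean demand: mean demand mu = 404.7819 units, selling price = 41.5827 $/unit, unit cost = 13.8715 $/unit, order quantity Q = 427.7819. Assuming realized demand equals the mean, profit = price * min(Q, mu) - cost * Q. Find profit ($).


Sales at mu = min(427.7819, 404.7819) = 404.7819
Revenue = 41.5827 * 404.7819 = 16831.9243
Total cost = 13.8715 * 427.7819 = 5933.9766
Profit = 16831.9243 - 5933.9766 = 10897.9477

10897.9477 $


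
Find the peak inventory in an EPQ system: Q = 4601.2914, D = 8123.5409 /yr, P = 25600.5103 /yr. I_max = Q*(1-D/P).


D/P = 0.3173
1 - D/P = 0.6827
I_max = 4601.2914 * 0.6827 = 3141.2120

3141.2120 units


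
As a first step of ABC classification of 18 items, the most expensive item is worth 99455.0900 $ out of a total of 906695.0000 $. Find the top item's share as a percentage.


Top item = 99455.0900
Total = 906695.0000
Percentage = 99455.0900 / 906695.0000 * 100 = 10.9690

10.9690%


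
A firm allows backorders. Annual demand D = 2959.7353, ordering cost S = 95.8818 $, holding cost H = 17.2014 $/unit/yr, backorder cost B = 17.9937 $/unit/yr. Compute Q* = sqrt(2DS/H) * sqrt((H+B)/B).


sqrt(2DS/H) = 181.6467
sqrt((H+B)/B) = 1.3986
Q* = 181.6467 * 1.3986 = 254.0437

254.0437 units


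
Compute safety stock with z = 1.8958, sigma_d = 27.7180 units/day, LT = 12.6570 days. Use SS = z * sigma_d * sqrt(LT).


sqrt(LT) = sqrt(12.6570) = 3.5577
SS = 1.8958 * 27.7180 * 3.5577 = 186.9476

186.9476 units


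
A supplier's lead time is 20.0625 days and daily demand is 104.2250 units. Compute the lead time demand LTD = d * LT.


LTD = 104.2250 * 20.0625 = 2091.0141

2091.0141 units


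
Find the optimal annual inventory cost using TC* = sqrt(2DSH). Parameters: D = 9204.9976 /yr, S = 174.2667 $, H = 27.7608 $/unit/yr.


2*D*S*H = 89063561.9073
TC* = sqrt(89063561.9073) = 9437.3493

9437.3493 $/yr


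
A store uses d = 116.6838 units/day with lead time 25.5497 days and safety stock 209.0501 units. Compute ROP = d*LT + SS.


d*LT = 116.6838 * 25.5497 = 2981.2361
ROP = 2981.2361 + 209.0501 = 3190.2862

3190.2862 units


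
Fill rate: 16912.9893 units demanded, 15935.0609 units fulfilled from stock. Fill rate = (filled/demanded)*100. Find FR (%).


FR = 15935.0609 / 16912.9893 * 100 = 94.2179

94.2179%


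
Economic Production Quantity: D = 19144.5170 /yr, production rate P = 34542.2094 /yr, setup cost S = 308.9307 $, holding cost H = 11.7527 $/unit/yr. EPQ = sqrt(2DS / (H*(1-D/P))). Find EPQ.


1 - D/P = 1 - 0.5542 = 0.4458
H*(1-D/P) = 5.2389
2DS = 11828658.0759
EPQ = sqrt(2257835.5185) = 1502.6096

1502.6096 units


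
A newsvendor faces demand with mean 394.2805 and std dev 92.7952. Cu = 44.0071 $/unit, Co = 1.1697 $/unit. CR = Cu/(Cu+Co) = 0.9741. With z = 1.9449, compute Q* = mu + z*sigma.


CR = Cu/(Cu+Co) = 44.0071/(44.0071+1.1697) = 0.9741
z = 1.9449
Q* = 394.2805 + 1.9449 * 92.7952 = 574.7579

574.7579 units


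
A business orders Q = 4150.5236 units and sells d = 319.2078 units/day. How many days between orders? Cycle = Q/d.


Cycle = 4150.5236 / 319.2078 = 13.0026

13.0026 days


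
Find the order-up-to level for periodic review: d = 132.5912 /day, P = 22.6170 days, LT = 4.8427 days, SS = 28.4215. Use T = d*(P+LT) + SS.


P + LT = 27.4597
d*(P+LT) = 132.5912 * 27.4597 = 3640.9146
T = 3640.9146 + 28.4215 = 3669.3361

3669.3361 units


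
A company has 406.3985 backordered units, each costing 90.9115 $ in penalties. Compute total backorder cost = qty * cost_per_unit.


Total = 406.3985 * 90.9115 = 36946.2972

36946.2972 $


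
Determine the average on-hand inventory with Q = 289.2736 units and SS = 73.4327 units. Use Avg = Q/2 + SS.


Q/2 = 144.6368
Avg = 144.6368 + 73.4327 = 218.0695

218.0695 units


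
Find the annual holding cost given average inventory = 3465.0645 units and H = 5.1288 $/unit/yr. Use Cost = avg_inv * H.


Cost = 3465.0645 * 5.1288 = 17771.6228

17771.6228 $/yr


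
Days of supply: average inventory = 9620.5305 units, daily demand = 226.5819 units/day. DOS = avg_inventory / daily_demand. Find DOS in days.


DOS = 9620.5305 / 226.5819 = 42.4594

42.4594 days


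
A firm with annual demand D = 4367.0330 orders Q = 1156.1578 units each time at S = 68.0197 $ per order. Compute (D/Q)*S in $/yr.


Number of orders = D/Q = 3.7772
Cost = 3.7772 * 68.0197 = 256.9236

256.9236 $/yr


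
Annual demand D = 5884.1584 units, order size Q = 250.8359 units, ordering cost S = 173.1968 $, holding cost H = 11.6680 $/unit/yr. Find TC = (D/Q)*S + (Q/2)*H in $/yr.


Ordering cost = D*S/Q = 4062.8850
Holding cost = Q*H/2 = 1463.3766
TC = 4062.8850 + 1463.3766 = 5526.2616

5526.2616 $/yr


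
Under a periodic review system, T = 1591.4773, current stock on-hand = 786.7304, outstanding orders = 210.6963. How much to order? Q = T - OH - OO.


Inventory position = OH + OO = 786.7304 + 210.6963 = 997.4267
Q = 1591.4773 - 997.4267 = 594.0506

594.0506 units


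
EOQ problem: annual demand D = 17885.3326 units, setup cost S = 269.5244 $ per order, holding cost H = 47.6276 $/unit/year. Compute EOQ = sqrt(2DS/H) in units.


2*D*S = 2 * 17885.3326 * 269.5244 = 9641067.0756
2*D*S/H = 202426.0529
EOQ = sqrt(202426.0529) = 449.9178

449.9178 units


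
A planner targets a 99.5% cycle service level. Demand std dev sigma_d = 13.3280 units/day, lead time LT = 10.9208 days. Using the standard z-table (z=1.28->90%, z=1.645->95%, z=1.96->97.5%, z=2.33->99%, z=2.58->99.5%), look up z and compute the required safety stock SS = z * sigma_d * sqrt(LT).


From the table, SL = 99.5% corresponds to z = 2.58
sqrt(LT) = sqrt(10.9208) = 3.3047
SS = 2.58 * 13.3280 * 3.3047 = 113.6349

113.6349 units


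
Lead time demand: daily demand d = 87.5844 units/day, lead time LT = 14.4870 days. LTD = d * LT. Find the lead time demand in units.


LTD = 87.5844 * 14.4870 = 1268.8352

1268.8352 units


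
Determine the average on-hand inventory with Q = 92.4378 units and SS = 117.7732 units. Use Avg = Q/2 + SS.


Q/2 = 46.2189
Avg = 46.2189 + 117.7732 = 163.9921

163.9921 units


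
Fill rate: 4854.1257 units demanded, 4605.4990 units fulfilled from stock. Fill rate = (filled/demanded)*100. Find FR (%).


FR = 4605.4990 / 4854.1257 * 100 = 94.8780

94.8780%


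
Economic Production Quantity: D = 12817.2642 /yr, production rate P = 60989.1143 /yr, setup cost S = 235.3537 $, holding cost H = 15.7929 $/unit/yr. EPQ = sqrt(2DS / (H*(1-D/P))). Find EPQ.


1 - D/P = 1 - 0.2102 = 0.7898
H*(1-D/P) = 12.4739
2DS = 6033181.1067
EPQ = sqrt(483663.6813) = 695.4593

695.4593 units


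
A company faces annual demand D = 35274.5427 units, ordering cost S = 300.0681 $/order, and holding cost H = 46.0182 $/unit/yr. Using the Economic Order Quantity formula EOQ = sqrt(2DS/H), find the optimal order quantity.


2*D*S = 2 * 35274.5427 * 300.0681 = 21169530.0127
2*D*S/H = 460025.1642
EOQ = sqrt(460025.1642) = 678.2515

678.2515 units


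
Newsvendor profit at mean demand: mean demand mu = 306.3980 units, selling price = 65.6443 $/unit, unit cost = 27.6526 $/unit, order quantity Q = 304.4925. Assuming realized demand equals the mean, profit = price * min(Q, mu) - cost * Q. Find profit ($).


Sales at mu = min(304.4925, 306.3980) = 304.4925
Revenue = 65.6443 * 304.4925 = 19988.1970
Total cost = 27.6526 * 304.4925 = 8420.0093
Profit = 19988.1970 - 8420.0093 = 11568.1877

11568.1877 $


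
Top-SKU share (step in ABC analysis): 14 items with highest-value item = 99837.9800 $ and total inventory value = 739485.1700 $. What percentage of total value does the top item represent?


Top item = 99837.9800
Total = 739485.1700
Percentage = 99837.9800 / 739485.1700 * 100 = 13.5010

13.5010%


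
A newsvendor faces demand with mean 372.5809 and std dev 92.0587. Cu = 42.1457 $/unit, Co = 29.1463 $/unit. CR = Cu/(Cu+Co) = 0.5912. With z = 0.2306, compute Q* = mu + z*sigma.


CR = Cu/(Cu+Co) = 42.1457/(42.1457+29.1463) = 0.5912
z = 0.2306
Q* = 372.5809 + 0.2306 * 92.0587 = 393.8096

393.8096 units


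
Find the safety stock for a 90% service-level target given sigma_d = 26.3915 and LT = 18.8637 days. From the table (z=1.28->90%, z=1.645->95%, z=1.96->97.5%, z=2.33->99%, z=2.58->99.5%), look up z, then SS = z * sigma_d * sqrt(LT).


From the table, SL = 90% corresponds to z = 1.28
sqrt(LT) = sqrt(18.8637) = 4.3432
SS = 1.28 * 26.3915 * 4.3432 = 146.7194

146.7194 units


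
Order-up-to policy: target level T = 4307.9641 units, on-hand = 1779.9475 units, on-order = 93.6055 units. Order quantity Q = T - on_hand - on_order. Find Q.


Inventory position = OH + OO = 1779.9475 + 93.6055 = 1873.5530
Q = 4307.9641 - 1873.5530 = 2434.4111

2434.4111 units


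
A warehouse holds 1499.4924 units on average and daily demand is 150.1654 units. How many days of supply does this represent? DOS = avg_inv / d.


DOS = 1499.4924 / 150.1654 = 9.9856

9.9856 days


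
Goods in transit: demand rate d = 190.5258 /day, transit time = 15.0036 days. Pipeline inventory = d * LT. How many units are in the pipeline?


Pipeline = 190.5258 * 15.0036 = 2858.5729

2858.5729 units


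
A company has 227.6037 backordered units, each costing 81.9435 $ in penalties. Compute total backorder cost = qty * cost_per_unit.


Total = 227.6037 * 81.9435 = 18650.6438

18650.6438 $


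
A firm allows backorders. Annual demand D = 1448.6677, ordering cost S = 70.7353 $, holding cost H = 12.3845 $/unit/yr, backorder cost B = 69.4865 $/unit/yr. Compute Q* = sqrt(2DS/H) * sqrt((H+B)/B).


sqrt(2DS/H) = 128.6407
sqrt((H+B)/B) = 1.0855
Q* = 128.6407 * 1.0855 = 139.6346

139.6346 units


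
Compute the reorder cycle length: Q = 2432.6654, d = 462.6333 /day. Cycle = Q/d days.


Cycle = 2432.6654 / 462.6333 = 5.2583

5.2583 days


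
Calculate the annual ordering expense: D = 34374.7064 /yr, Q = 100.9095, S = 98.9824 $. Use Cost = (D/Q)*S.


Number of orders = D/Q = 340.6489
Cost = 340.6489 * 98.9824 = 33718.2420

33718.2420 $/yr


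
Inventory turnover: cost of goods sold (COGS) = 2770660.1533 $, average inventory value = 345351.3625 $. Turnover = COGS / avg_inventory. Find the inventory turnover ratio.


Turnover = 2770660.1533 / 345351.3625 = 8.0227

8.0227


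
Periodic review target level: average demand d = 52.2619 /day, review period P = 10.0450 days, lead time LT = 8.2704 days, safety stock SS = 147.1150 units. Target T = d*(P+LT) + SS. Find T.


P + LT = 18.3154
d*(P+LT) = 52.2619 * 18.3154 = 957.1976
T = 957.1976 + 147.1150 = 1104.3126

1104.3126 units


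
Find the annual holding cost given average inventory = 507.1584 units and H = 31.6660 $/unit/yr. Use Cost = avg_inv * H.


Cost = 507.1584 * 31.6660 = 16059.6779

16059.6779 $/yr


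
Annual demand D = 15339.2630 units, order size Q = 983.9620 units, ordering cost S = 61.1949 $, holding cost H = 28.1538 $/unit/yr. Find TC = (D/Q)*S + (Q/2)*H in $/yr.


Ordering cost = D*S/Q = 953.9847
Holding cost = Q*H/2 = 13851.1347
TC = 953.9847 + 13851.1347 = 14805.1193

14805.1193 $/yr


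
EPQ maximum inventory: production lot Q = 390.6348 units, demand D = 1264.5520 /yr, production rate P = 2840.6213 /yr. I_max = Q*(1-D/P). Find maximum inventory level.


D/P = 0.4452
1 - D/P = 0.5548
I_max = 390.6348 * 0.5548 = 216.7369

216.7369 units


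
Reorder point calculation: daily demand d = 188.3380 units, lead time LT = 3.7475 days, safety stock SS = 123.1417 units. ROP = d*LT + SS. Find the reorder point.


d*LT = 188.3380 * 3.7475 = 705.7967
ROP = 705.7967 + 123.1417 = 828.9384

828.9384 units


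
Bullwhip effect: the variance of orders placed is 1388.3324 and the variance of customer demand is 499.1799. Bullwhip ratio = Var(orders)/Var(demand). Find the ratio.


BW = 1388.3324 / 499.1799 = 2.7812

2.7812


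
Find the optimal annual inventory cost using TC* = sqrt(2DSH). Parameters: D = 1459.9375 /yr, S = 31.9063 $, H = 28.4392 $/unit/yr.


2*D*S*H = 2649464.3454
TC* = sqrt(2649464.3454) = 1627.7175

1627.7175 $/yr


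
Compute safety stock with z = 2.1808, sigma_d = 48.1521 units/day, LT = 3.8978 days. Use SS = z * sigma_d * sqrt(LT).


sqrt(LT) = sqrt(3.8978) = 1.9743
SS = 2.1808 * 48.1521 * 1.9743 = 207.3198

207.3198 units


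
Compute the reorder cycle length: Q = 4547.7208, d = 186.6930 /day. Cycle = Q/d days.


Cycle = 4547.7208 / 186.6930 = 24.3594

24.3594 days


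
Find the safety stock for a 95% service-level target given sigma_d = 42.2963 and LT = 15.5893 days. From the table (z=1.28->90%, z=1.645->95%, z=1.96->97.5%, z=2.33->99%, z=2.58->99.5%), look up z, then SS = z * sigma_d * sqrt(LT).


From the table, SL = 95% corresponds to z = 1.645
sqrt(LT) = sqrt(15.5893) = 3.9483
SS = 1.645 * 42.2963 * 3.9483 = 274.7145

274.7145 units


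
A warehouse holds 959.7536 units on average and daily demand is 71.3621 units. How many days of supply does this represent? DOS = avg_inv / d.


DOS = 959.7536 / 71.3621 = 13.4491

13.4491 days


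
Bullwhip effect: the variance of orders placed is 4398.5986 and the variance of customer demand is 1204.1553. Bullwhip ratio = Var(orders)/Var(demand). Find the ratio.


BW = 4398.5986 / 1204.1553 = 3.6528

3.6528


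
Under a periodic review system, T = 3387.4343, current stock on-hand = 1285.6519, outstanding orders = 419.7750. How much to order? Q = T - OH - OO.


Inventory position = OH + OO = 1285.6519 + 419.7750 = 1705.4269
Q = 3387.4343 - 1705.4269 = 1682.0074

1682.0074 units


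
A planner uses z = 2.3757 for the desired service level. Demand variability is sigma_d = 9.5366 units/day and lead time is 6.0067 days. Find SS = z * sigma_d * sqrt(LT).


sqrt(LT) = sqrt(6.0067) = 2.4509
SS = 2.3757 * 9.5366 * 2.4509 = 55.5269

55.5269 units


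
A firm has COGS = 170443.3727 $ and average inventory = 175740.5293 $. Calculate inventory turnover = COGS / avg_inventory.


Turnover = 170443.3727 / 175740.5293 = 0.9699

0.9699


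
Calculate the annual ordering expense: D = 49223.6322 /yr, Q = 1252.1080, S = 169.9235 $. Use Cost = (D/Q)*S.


Number of orders = D/Q = 39.3126
Cost = 39.3126 * 169.9235 = 6680.1361

6680.1361 $/yr


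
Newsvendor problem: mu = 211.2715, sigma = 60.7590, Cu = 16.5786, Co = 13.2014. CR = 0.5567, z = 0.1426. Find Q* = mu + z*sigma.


CR = Cu/(Cu+Co) = 16.5786/(16.5786+13.2014) = 0.5567
z = 0.1426
Q* = 211.2715 + 0.1426 * 60.7590 = 219.9357

219.9357 units


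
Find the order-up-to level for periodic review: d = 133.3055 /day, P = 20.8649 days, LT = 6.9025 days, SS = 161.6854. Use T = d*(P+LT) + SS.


P + LT = 27.7674
d*(P+LT) = 133.3055 * 27.7674 = 3701.5471
T = 3701.5471 + 161.6854 = 3863.2325

3863.2325 units


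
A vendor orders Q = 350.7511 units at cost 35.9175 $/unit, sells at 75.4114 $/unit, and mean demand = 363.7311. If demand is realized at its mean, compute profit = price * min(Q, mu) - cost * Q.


Sales at mu = min(350.7511, 363.7311) = 350.7511
Revenue = 75.4114 * 350.7511 = 26450.6315
Total cost = 35.9175 * 350.7511 = 12598.1026
Profit = 26450.6315 - 12598.1026 = 13852.5289

13852.5289 $
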